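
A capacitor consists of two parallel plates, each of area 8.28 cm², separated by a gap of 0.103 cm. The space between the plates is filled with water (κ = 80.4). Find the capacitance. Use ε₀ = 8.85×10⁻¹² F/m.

A = 8.28 cm² = 8.28×10⁻⁴ m².
C = κε₀A/d = 80.4 × 8.85×10⁻¹² × 8.28×10⁻⁴ / 1.03×10⁻³ = 5.72×10⁻¹⁰ F.

C ≈ 0.572 nF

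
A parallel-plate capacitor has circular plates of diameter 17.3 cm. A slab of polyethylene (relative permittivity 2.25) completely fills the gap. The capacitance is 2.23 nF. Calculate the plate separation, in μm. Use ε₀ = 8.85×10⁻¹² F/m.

210 μm

A = π(17.3/2 cm)² = 2.35×10⁻² m².
d = κε₀A/C = 2.25 × 8.85×10⁻¹² × 2.35×10⁻² / 2.23×10⁻⁹ = 2.10×10⁻⁴ m.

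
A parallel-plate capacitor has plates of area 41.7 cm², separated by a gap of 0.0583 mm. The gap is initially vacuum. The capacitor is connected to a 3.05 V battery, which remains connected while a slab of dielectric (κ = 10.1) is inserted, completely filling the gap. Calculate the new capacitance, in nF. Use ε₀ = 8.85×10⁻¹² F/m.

C ≈ 6.39 nF

A = 41.7 cm² = 4.17×10⁻³ m².
Initially C₁ = ε₀A/d = 8.85×10⁻¹² × 4.17×10⁻³ / 5.83×10⁻⁵ = 6.33×10⁻¹⁰ F.
C = κε₀A/d scales with κ, so C₂/C₁ = κ = 10.1.
C₂ = 10.1 × 6.33×10⁻¹⁰ = 6.39×10⁻⁹ F.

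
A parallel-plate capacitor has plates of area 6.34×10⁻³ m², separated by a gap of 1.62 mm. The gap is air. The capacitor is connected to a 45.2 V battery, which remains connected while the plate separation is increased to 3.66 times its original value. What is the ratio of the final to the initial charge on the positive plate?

Battery connected ⇒ V is held fixed.
C₂ = 0.273 C₁ and Q = CV, so Q₂/Q₁ = C₂/C₁ = 0.273.

Q₂/Q₁ ≈ 0.273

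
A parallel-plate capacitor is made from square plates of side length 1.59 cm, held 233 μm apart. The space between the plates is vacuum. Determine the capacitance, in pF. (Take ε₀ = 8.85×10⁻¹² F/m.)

A = (1.59 cm)² = 2.53×10⁻⁴ m².
C = ε₀A/d = 8.85×10⁻¹² × 2.53×10⁻⁴ / 2.33×10⁻⁴ = 9.60×10⁻¹² F.

C ≈ 9.60 pF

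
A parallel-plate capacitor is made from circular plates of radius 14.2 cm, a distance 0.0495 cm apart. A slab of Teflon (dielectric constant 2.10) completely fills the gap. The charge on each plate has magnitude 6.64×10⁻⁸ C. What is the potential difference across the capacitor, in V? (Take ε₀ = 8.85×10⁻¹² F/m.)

V ≈ 27.9 V

A = π(14.2 cm)² = 6.33×10⁻² m².
C = κε₀A/d = 2.10 × 8.85×10⁻¹² × 6.33×10⁻² / 4.95×10⁻⁴ = 2.38×10⁻⁹ F.
V = Q/C = 6.64×10⁻⁸ / 2.38×10⁻⁹ = 27.9 V.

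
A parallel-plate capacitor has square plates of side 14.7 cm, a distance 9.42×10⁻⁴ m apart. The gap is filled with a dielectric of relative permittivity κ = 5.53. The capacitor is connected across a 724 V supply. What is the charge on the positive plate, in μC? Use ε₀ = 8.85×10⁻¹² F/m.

Q ≈ 0.813 μC

A = (14.7 cm)² = 2.16×10⁻² m².
C = κε₀A/d = 5.53 × 8.85×10⁻¹² × 2.16×10⁻² / 9.42×10⁻⁴ = 1.12×10⁻⁹ F.
Q = CV = 1.12×10⁻⁹ × 724 = 8.13×10⁻⁷ C.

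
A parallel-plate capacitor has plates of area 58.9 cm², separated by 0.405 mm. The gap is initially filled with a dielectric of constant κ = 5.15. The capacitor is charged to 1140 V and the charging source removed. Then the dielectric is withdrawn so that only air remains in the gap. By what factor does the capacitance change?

C₂/C₁ ≈ 0.194

C = κε₀A/d scales with κ, so C₂/C₁ = 1/κ = 1/5.15 = 0.194.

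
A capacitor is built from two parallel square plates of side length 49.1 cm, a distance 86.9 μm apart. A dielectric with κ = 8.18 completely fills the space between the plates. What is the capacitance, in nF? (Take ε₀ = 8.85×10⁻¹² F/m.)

C ≈ 201 nF

A = (49.1 cm)² = 0.241 m².
C = κε₀A/d = 8.18 × 8.85×10⁻¹² × 0.241 / 8.69×10⁻⁵ = 2.01×10⁻⁷ F.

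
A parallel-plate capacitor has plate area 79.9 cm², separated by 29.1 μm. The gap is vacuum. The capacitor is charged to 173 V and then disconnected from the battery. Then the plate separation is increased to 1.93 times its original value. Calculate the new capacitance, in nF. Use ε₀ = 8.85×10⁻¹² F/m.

1.26 nF

A = 79.9 cm² = 7.99×10⁻³ m².
Initially C₁ = ε₀A/d = 8.85×10⁻¹² × 7.99×10⁻³ / 2.91×10⁻⁵ = 2.43×10⁻⁹ F.
C = ε₀A/d scales as 1/d, so C₂/C₁ = d₁/d₂ = 1/1.93 = 0.518.
C₂ = 0.518 × 2.43×10⁻⁹ = 1.26×10⁻⁹ F.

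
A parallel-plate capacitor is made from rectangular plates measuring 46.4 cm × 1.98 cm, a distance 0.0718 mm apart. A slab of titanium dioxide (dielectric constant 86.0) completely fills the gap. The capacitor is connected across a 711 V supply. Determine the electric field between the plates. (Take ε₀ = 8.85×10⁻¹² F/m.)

9.90 MV/m

E = V/d = 711 / 7.18×10⁻⁵ = 9.90×10⁶ V/m.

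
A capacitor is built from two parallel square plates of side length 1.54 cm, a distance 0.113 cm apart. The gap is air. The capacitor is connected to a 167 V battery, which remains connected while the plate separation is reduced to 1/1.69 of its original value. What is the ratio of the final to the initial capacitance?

C = ε₀A/d scales as 1/d, so C₂/C₁ = d₁/d₂ = 1.69.

C₂/C₁ ≈ 1.69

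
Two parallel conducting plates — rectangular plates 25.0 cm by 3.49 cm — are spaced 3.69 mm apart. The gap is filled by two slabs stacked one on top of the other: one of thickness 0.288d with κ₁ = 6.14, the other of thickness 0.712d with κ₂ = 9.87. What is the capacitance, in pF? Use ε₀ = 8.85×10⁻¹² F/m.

A = 25.0 × 3.49 cm² = 8.72×10⁻³ m².
Stacked slabs ⇒ two capacitors in series, each with the full plate area.
C₁ = κ₁ε₀A/d₁ = 6.14 × 8.85×10⁻¹² × 8.72×10⁻³ / 1.06×10⁻³ = 4.46×10⁻¹⁰ F.
C₂ = κ₂ε₀A/d₂ = 9.87 × 8.85×10⁻¹² × 8.72×10⁻³ / 2.63×10⁻³ = 2.90×10⁻¹⁰ F.
C = (1/C₁ + 1/C₂)⁻¹ = 1.76×10⁻¹⁰ F.

C ≈ 176 pF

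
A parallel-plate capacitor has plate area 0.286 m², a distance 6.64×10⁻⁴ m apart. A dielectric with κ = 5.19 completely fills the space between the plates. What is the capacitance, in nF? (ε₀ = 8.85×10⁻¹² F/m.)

C ≈ 19.8 nF

C = κε₀A/d = 5.19 × 8.85×10⁻¹² × 0.286 / 6.64×10⁻⁴ = 1.98×10⁻⁸ F.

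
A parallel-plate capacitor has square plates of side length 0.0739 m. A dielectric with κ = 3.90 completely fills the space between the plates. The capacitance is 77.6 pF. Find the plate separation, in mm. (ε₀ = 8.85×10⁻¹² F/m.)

A = (0.0739 m)² = 5.46×10⁻³ m².
d = κε₀A/C = 3.90 × 8.85×10⁻¹² × 5.46×10⁻³ / 7.76×10⁻¹¹ = 2.43×10⁻³ m.

2.43 mm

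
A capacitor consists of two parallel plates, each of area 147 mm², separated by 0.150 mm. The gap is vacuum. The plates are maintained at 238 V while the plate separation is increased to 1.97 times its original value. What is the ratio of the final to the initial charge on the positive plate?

Battery connected ⇒ V is held fixed.
C₂ = 0.508 C₁ and Q = CV, so Q₂/Q₁ = C₂/C₁ = 0.508.

Q₂/Q₁ ≈ 0.508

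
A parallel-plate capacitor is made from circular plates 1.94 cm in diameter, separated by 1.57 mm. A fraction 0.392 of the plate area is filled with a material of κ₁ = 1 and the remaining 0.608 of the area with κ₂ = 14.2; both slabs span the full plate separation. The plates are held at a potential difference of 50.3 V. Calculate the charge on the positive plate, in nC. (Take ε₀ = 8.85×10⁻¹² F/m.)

Q ≈ 0.756 nC

A = π(1.94/2 cm)² = 2.96×10⁻⁴ m².
Side-by-side slabs ⇒ two capacitors in parallel, each spanning the full gap.
C₁ = κ₁ε₀A₁/d = 1.00 × 8.85×10⁻¹² × 1.16×10⁻⁴ / 1.57×10⁻³ = 6.53×10⁻¹³ F.
C₂ = κ₂ε₀A₂/d = 14.2 × 8.85×10⁻¹² × 1.80×10⁻⁴ / 1.57×10⁻³ = 1.44×10⁻¹¹ F.
C = C₁ + C₂ = 1.50×10⁻¹¹ F.
Q = CV = 1.50×10⁻¹¹ × 50.3 = 7.56×10⁻¹⁰ C.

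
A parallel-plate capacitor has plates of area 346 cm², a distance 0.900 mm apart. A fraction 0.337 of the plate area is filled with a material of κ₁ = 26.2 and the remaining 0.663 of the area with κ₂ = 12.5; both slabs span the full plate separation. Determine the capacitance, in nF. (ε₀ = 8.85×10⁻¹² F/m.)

A = 346 cm² = 3.46×10⁻² m².
Side-by-side slabs ⇒ two capacitors in parallel, each spanning the full gap.
C₁ = κ₁ε₀A₁/d = 26.2 × 8.85×10⁻¹² × 1.17×10⁻² / 9.00×10⁻⁴ = 3.00×10⁻⁹ F.
C₂ = κ₂ε₀A₂/d = 12.5 × 8.85×10⁻¹² × 2.29×10⁻² / 9.00×10⁻⁴ = 2.82×10⁻⁹ F.
C = C₁ + C₂ = 5.82×10⁻⁹ F.

C ≈ 5.82 nF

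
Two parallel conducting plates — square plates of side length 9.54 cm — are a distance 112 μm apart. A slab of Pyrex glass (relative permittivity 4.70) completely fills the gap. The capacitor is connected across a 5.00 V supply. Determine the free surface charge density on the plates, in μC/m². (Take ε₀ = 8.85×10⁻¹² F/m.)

1.86 μC/m²

A = (9.54 cm)² = 9.10×10⁻³ m².
C = κε₀A/d = 4.70 × 8.85×10⁻¹² × 9.10×10⁻³ / 1.12×10⁻⁴ = 3.38×10⁻⁹ F.
σ = Q/A = CV/A = 3.38×10⁻⁹ × 5.00 / 9.10×10⁻³ = 1.86×10⁻⁶ C/m².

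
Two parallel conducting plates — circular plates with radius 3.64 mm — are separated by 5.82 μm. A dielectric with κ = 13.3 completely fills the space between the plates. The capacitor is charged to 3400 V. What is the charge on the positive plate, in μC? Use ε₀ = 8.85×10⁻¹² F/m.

A = π(3.64 mm)² = 4.16×10⁻⁵ m².
C = κε₀A/d = 13.3 × 8.85×10⁻¹² × 4.16×10⁻⁵ / 5.82×10⁻⁶ = 8.42×10⁻¹⁰ F.
Q = CV = 8.42×10⁻¹⁰ × 3400 = 2.86×10⁻⁶ C.

2.86 μC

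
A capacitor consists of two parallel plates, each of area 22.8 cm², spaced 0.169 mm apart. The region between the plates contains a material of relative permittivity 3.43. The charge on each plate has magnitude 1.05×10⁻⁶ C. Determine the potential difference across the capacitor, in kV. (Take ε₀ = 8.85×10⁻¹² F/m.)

V ≈ 2.56 kV

A = 22.8 cm² = 2.28×10⁻³ m².
C = κε₀A/d = 3.43 × 8.85×10⁻¹² × 2.28×10⁻³ / 1.69×10⁻⁴ = 4.10×10⁻¹⁰ F.
V = Q/C = 1.05×10⁻⁶ / 4.10×10⁻¹⁰ = 2.56×10³ V.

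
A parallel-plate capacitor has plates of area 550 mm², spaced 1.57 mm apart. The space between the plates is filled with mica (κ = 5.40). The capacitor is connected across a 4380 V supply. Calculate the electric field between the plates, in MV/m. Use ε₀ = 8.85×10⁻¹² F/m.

E = V/d = 4380 / 1.57×10⁻³ = 2.79×10⁶ V/m.

E ≈ 2.79 MV/m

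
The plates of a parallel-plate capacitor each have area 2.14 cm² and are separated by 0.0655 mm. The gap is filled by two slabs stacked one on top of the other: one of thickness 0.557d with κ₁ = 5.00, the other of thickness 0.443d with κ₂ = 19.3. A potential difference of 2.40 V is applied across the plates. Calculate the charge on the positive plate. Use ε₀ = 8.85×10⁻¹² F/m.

A = 2.14 cm² = 2.14×10⁻⁴ m².
Stacked slabs ⇒ two capacitors in series, each with the full plate area.
C₁ = κ₁ε₀A/d₁ = 5.00 × 8.85×10⁻¹² × 2.14×10⁻⁴ / 3.65×10⁻⁵ = 2.60×10⁻¹⁰ F.
C₂ = κ₂ε₀A/d₂ = 19.3 × 8.85×10⁻¹² × 2.14×10⁻⁴ / 2.90×10⁻⁵ = 1.26×10⁻⁹ F.
C = (1/C₁ + 1/C₂)⁻¹ = 2.15×10⁻¹⁰ F.
Q = CV = 2.15×10⁻¹⁰ × 2.40 = 5.17×10⁻¹⁰ C.

0.517 nC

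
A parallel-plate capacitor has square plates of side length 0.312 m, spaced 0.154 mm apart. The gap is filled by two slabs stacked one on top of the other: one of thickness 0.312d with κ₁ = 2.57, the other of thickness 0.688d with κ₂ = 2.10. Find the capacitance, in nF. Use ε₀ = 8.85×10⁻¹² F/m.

C ≈ 12.5 nF

A = (0.312 m)² = 9.73×10⁻² m².
Stacked slabs ⇒ two capacitors in series, each with the full plate area.
C₁ = κ₁ε₀A/d₁ = 2.57 × 8.85×10⁻¹² × 9.73×10⁻² / 4.80×10⁻⁵ = 4.61×10⁻⁸ F.
C₂ = κ₂ε₀A/d₂ = 2.10 × 8.85×10⁻¹² × 9.73×10⁻² / 1.06×10⁻⁴ = 1.71×10⁻⁸ F.
C = (1/C₁ + 1/C₂)⁻¹ = 1.25×10⁻⁸ F.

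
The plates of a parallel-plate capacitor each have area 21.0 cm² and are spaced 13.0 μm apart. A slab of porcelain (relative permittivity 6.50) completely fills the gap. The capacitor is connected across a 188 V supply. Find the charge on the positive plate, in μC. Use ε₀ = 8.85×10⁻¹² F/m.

1.75 μC

A = 21.0 cm² = 2.10×10⁻³ m².
C = κε₀A/d = 6.50 × 8.85×10⁻¹² × 2.10×10⁻³ / 1.30×10⁻⁵ = 9.29×10⁻⁹ F.
Q = CV = 9.29×10⁻⁹ × 188 = 1.75×10⁻⁶ C.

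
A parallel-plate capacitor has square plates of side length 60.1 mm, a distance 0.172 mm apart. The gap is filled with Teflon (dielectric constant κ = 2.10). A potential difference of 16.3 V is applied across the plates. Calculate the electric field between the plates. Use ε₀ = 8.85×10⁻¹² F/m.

94.8 kV/m

E = V/d = 16.3 / 1.72×10⁻⁴ = 9.48×10⁴ V/m.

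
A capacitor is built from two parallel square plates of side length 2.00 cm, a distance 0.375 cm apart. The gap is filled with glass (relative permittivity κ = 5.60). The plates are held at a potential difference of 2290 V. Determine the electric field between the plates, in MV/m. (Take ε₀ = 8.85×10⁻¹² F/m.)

E = V/d = 2290 / 3.75×10⁻³ = 6.11×10⁵ V/m.

E ≈ 0.611 MV/m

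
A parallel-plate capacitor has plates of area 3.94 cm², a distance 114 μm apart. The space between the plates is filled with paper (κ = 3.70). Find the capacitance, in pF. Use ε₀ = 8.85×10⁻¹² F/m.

113 pF

A = 3.94 cm² = 3.94×10⁻⁴ m².
C = κε₀A/d = 3.70 × 8.85×10⁻¹² × 3.94×10⁻⁴ / 1.14×10⁻⁴ = 1.13×10⁻¹⁰ F.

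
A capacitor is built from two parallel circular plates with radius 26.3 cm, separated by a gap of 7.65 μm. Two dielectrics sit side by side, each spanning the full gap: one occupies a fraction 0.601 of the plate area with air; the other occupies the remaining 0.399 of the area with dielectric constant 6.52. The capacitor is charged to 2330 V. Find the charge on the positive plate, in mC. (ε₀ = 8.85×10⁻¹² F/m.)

A = π(26.3 cm)² = 0.217 m².
Side-by-side slabs ⇒ two capacitors in parallel, each spanning the full gap.
C₁ = κ₁ε₀A₁/d = 1.00 × 8.85×10⁻¹² × 0.131 / 7.65×10⁻⁶ = 1.51×10⁻⁷ F.
C₂ = κ₂ε₀A₂/d = 6.52 × 8.85×10⁻¹² × 8.67×10⁻² / 7.65×10⁻⁶ = 6.54×10⁻⁷ F.
C = C₁ + C₂ = 8.05×10⁻⁷ F.
Q = CV = 8.05×10⁻⁷ × 2330 = 1.88×10⁻³ C.

Q ≈ 1.88 mC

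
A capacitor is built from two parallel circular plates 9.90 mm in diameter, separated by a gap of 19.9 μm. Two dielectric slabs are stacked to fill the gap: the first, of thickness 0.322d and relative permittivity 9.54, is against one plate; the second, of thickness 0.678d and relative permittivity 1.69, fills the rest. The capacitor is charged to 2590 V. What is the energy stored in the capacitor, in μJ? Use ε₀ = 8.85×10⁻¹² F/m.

264 μJ

A = π(9.90/2 mm)² = 7.70×10⁻⁵ m².
Stacked slabs ⇒ two capacitors in series, each with the full plate area.
C₁ = κ₁ε₀A/d₁ = 9.54 × 8.85×10⁻¹² × 7.70×10⁻⁵ / 6.41×10⁻⁶ = 1.01×10⁻⁹ F.
C₂ = κ₂ε₀A/d₂ = 1.69 × 8.85×10⁻¹² × 7.70×10⁻⁵ / 1.35×10⁻⁵ = 8.53×10⁻¹¹ F.
C = (1/C₁ + 1/C₂)⁻¹ = 7.87×10⁻¹¹ F.
U = ½CV² = ½ × 7.87×10⁻¹¹ × (2590)² = 2.64×10⁻⁴ J.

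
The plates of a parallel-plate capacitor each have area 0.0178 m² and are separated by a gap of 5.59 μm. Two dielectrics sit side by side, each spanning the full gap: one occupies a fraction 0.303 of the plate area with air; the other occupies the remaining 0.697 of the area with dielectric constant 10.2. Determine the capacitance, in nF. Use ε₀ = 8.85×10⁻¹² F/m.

209 nF

Side-by-side slabs ⇒ two capacitors in parallel, each spanning the full gap.
C₁ = κ₁ε₀A₁/d = 1.00 × 8.85×10⁻¹² × 5.39×10⁻³ / 5.59×10⁻⁶ = 8.54×10⁻⁹ F.
C₂ = κ₂ε₀A₂/d = 10.2 × 8.85×10⁻¹² × 1.24×10⁻² / 5.59×10⁻⁶ = 2.00×10⁻⁷ F.
C = C₁ + C₂ = 2.09×10⁻⁷ F.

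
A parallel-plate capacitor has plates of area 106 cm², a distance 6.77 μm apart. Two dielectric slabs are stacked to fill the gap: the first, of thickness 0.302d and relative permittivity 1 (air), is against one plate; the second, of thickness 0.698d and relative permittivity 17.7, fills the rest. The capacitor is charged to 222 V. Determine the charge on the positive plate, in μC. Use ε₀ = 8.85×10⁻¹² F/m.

A = 106 cm² = 1.06×10⁻² m².
Stacked slabs ⇒ two capacitors in series, each with the full plate area.
C₁ = κ₁ε₀A/d₁ = 1.00 × 8.85×10⁻¹² × 1.06×10⁻² / 2.04×10⁻⁶ = 4.59×10⁻⁸ F.
C₂ = κ₂ε₀A/d₂ = 17.7 × 8.85×10⁻¹² × 1.06×10⁻² / 4.73×10⁻⁶ = 3.51×10⁻⁷ F.
C = (1/C₁ + 1/C₂)⁻¹ = 4.06×10⁻⁸ F.
Q = CV = 4.06×10⁻⁸ × 222 = 9.01×10⁻⁶ C.

Q ≈ 9.01 μC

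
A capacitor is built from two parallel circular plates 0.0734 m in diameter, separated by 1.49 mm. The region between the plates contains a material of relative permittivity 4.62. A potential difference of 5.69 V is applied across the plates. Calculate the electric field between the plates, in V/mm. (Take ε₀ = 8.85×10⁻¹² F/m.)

E = V/d = 5.69 / 1.49×10⁻³ = 3.82×10³ V/m.

3.82 V/mm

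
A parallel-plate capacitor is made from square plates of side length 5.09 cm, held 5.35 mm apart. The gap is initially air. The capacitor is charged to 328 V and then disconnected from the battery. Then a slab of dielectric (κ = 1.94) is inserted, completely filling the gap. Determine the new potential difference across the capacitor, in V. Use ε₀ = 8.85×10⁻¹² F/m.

169 V

A = (5.09 cm)² = 2.59×10⁻³ m².
Initially C₁ = ε₀A/d = 8.85×10⁻¹² × 2.59×10⁻³ / 5.35×10⁻³ = 4.29×10⁻¹² F.
V₁ = 3.28×10² V.
Isolated ⇒ Q is held fixed. C₂ = 1.94 C₁ and V = Q/C, so V₂/V₁ = C₁/C₂ = 0.515.
V₂ = 0.515 × 3.28×10² = 1.69×10² V.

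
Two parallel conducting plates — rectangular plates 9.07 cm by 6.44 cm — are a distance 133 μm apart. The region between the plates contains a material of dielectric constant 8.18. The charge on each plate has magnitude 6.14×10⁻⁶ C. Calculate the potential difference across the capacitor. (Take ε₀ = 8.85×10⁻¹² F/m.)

A = 9.07 × 6.44 cm² = 5.84×10⁻³ m².
C = κε₀A/d = 8.18 × 8.85×10⁻¹² × 5.84×10⁻³ / 1.33×10⁻⁴ = 3.18×10⁻⁹ F.
V = Q/C = 6.14×10⁻⁶ / 3.18×10⁻⁹ = 1.93×10³ V.

1.93 kV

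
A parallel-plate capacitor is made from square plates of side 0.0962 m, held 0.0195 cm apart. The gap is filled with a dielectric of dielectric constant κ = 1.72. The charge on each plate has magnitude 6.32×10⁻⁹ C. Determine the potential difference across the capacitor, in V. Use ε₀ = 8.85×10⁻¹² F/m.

A = (0.0962 m)² = 9.25×10⁻³ m².
C = κε₀A/d = 1.72 × 8.85×10⁻¹² × 9.25×10⁻³ / 1.95×10⁻⁴ = 7.22×10⁻¹⁰ F.
V = Q/C = 6.32×10⁻⁹ / 7.22×10⁻¹⁰ = 8.75 V.

V ≈ 8.75 V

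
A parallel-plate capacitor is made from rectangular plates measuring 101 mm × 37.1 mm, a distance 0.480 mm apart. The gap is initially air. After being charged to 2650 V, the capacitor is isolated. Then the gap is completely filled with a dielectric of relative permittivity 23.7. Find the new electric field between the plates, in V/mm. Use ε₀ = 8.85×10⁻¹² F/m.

233 V/mm

A = 101 × 37.1 mm² = 3.75×10⁻³ m².
Initially C₁ = ε₀A/d = 8.85×10⁻¹² × 3.75×10⁻³ / 4.80×10⁻⁴ = 6.91×10⁻¹¹ F.
E₁ = 5.52×10⁶ V/m.
Isolated ⇒ Q is held fixed. V₂ = Q/C₂ = V₁/23.7; E = V/d, so E₂/E₁ = (V₂/V₁)(d₁/d₂) = 0.0422.
E₂ = 0.0422 × 5.52×10⁶ = 2.33×10⁵ V/m.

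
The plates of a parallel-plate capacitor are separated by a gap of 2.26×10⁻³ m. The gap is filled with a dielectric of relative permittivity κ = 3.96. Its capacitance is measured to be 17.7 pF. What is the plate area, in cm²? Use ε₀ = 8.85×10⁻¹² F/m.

A = Cd/(κε₀) = 1.77×10⁻¹¹ × 2.26×10⁻³ / (3.96 × 8.85×10⁻¹²) = 1.14×10⁻³ m².

A ≈ 11.4 cm²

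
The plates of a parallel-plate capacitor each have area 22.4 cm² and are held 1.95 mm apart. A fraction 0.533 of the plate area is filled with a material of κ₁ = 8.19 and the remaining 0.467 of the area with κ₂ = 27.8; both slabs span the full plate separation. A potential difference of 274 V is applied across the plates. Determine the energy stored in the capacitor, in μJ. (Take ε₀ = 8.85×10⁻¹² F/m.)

A = 22.4 cm² = 2.24×10⁻³ m².
Side-by-side slabs ⇒ two capacitors in parallel, each spanning the full gap.
C₁ = κ₁ε₀A₁/d = 8.19 × 8.85×10⁻¹² × 1.19×10⁻³ / 1.95×10⁻³ = 4.44×10⁻¹¹ F.
C₂ = κ₂ε₀A₂/d = 27.8 × 8.85×10⁻¹² × 1.05×10⁻³ / 1.95×10⁻³ = 1.32×10⁻¹⁰ F.
C = C₁ + C₂ = 1.76×10⁻¹⁰ F.
U = ½CV² = ½ × 1.76×10⁻¹⁰ × (274)² = 6.62×10⁻⁶ J.

U ≈ 6.62 μJ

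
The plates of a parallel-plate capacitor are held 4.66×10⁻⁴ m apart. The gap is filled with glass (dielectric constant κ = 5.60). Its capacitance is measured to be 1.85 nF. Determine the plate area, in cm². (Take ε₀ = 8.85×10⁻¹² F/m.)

A ≈ 174 cm²

A = Cd/(κε₀) = 1.85×10⁻⁹ × 4.66×10⁻⁴ / (5.60 × 8.85×10⁻¹²) = 1.74×10⁻² m².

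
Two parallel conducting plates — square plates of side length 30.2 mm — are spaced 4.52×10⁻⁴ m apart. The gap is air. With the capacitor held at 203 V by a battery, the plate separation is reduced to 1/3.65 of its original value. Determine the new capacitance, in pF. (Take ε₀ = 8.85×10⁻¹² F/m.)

A = (30.2 mm)² = 9.12×10⁻⁴ m².
Initially C₁ = ε₀A/d = 8.85×10⁻¹² × 9.12×10⁻⁴ / 4.52×10⁻⁴ = 1.79×10⁻¹¹ F.
C = ε₀A/d scales as 1/d, so C₂/C₁ = d₁/d₂ = 3.65.
C₂ = 3.65 × 1.79×10⁻¹¹ = 6.52×10⁻¹¹ F.

C ≈ 65.2 pF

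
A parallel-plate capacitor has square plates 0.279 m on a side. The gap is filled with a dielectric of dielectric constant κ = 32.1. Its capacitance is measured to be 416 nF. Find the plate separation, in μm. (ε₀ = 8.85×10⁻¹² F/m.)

d ≈ 53.2 μm

A = (0.279 m)² = 7.78×10⁻² m².
d = κε₀A/C = 32.1 × 8.85×10⁻¹² × 7.78×10⁻² / 4.16×10⁻⁷ = 5.32×10⁻⁵ m.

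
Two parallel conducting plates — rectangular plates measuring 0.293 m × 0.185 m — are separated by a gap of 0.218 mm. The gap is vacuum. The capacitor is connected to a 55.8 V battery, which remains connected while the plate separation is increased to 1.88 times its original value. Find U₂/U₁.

0.532

Battery connected ⇒ V is held fixed.
C₂ = 0.532 C₁ and U = ½CV², so U₂/U₁ = C₂/C₁ = 0.532.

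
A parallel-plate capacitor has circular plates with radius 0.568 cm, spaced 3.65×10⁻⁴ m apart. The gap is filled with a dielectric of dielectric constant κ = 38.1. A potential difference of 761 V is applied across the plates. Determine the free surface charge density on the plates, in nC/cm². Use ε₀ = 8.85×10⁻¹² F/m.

σ ≈ 70.3 nC/cm²

A = π(0.568 cm)² = 1.01×10⁻⁴ m².
C = κε₀A/d = 38.1 × 8.85×10⁻¹² × 1.01×10⁻⁴ / 3.65×10⁻⁴ = 9.36×10⁻¹¹ F.
σ = Q/A = CV/A = 9.36×10⁻¹¹ × 761 / 1.01×10⁻⁴ = 7.03×10⁻⁴ C/m².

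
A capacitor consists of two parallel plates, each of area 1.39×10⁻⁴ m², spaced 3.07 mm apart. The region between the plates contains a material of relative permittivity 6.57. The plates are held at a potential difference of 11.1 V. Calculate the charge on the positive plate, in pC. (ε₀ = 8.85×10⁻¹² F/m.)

C = κε₀A/d = 6.57 × 8.85×10⁻¹² × 1.39×10⁻⁴ / 3.07×10⁻³ = 2.63×10⁻¹² F.
Q = CV = 2.63×10⁻¹² × 11.1 = 2.92×10⁻¹¹ C.

Q ≈ 29.2 pC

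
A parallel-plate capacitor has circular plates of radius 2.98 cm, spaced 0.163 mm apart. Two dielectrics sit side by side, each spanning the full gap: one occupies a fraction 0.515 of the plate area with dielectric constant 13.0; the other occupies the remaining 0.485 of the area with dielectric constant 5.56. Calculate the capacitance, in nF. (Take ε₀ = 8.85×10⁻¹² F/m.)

A = π(2.98 cm)² = 2.79×10⁻³ m².
Side-by-side slabs ⇒ two capacitors in parallel, each spanning the full gap.
C₁ = κ₁ε₀A₁/d = 13.0 × 8.85×10⁻¹² × 1.44×10⁻³ / 1.63×10⁻⁴ = 1.01×10⁻⁹ F.
C₂ = κ₂ε₀A₂/d = 5.56 × 8.85×10⁻¹² × 1.35×10⁻³ / 1.63×10⁻⁴ = 4.08×10⁻¹⁰ F.
C = C₁ + C₂ = 1.42×10⁻⁹ F.

C ≈ 1.42 nF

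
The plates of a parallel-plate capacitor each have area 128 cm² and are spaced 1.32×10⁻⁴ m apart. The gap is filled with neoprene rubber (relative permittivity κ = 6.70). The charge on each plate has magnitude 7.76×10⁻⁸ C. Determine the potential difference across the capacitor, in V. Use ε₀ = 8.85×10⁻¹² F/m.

A = 128 cm² = 1.28×10⁻² m².
C = κε₀A/d = 6.70 × 8.85×10⁻¹² × 1.28×10⁻² / 1.32×10⁻⁴ = 5.75×10⁻⁹ F.
V = Q/C = 7.76×10⁻⁸ / 5.75×10⁻⁹ = 13.5 V.

V ≈ 13.5 V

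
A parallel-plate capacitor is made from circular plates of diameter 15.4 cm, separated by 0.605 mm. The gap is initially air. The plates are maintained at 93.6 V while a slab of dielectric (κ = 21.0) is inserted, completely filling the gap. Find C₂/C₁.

C = κε₀A/d scales with κ, so C₂/C₁ = κ = 21.0.

C₂/C₁ ≈ 21.0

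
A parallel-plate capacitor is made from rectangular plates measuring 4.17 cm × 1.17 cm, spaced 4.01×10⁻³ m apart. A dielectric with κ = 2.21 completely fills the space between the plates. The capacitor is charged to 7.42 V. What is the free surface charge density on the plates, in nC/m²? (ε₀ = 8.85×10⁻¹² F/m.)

σ ≈ 36.2 nC/m²

A = 4.17 × 1.17 cm² = 4.88×10⁻⁴ m².
C = κε₀A/d = 2.21 × 8.85×10⁻¹² × 4.88×10⁻⁴ / 4.01×10⁻³ = 2.38×10⁻¹² F.
σ = Q/A = CV/A = 2.38×10⁻¹² × 7.42 / 4.88×10⁻⁴ = 3.62×10⁻⁸ C/m².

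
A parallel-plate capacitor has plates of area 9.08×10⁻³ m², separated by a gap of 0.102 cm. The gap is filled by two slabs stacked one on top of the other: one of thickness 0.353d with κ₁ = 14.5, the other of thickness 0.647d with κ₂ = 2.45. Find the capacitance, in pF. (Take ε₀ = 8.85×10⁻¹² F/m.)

Stacked slabs ⇒ two capacitors in series, each with the full plate area.
C₁ = κ₁ε₀A/d₁ = 14.5 × 8.85×10⁻¹² × 9.08×10⁻³ / 3.60×10⁻⁴ = 3.24×10⁻⁹ F.
C₂ = κ₂ε₀A/d₂ = 2.45 × 8.85×10⁻¹² × 9.08×10⁻³ / 6.60×10⁻⁴ = 2.98×10⁻¹⁰ F.
C = (1/C₁ + 1/C₂)⁻¹ = 2.73×10⁻¹⁰ F.

273 pF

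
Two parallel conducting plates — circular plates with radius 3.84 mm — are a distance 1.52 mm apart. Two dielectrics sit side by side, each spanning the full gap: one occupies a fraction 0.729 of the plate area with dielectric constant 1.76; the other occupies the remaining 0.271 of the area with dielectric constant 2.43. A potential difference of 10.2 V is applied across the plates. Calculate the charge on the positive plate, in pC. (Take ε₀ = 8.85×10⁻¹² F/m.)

5.34 pC

A = π(3.84 mm)² = 4.63×10⁻⁵ m².
Side-by-side slabs ⇒ two capacitors in parallel, each spanning the full gap.
C₁ = κ₁ε₀A₁/d = 1.76 × 8.85×10⁻¹² × 3.38×10⁻⁵ / 1.52×10⁻³ = 3.46×10⁻¹³ F.
C₂ = κ₂ε₀A₂/d = 2.43 × 8.85×10⁻¹² × 1.26×10⁻⁵ / 1.52×10⁻³ = 1.78×10⁻¹³ F.
C = C₁ + C₂ = 5.24×10⁻¹³ F.
Q = CV = 5.24×10⁻¹³ × 10.2 = 5.34×10⁻¹² C.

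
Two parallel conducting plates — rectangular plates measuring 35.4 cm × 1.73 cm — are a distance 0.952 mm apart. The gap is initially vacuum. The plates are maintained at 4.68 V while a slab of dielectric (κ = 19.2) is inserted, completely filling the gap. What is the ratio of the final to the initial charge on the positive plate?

Battery connected ⇒ V is held fixed.
C₂ = 19.2 C₁ and Q = CV, so Q₂/Q₁ = C₂/C₁ = 19.2.

19.2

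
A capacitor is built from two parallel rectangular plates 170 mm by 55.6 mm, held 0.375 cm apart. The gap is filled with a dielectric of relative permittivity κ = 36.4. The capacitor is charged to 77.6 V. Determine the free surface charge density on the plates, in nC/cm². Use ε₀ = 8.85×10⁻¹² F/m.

σ ≈ 0.667 nC/cm²

A = 170 × 55.6 mm² = 9.45×10⁻³ m².
C = κε₀A/d = 36.4 × 8.85×10⁻¹² × 9.45×10⁻³ / 3.75×10⁻³ = 8.12×10⁻¹⁰ F.
σ = Q/A = CV/A = 8.12×10⁻¹⁰ × 77.6 / 9.45×10⁻³ = 6.67×10⁻⁶ C/m².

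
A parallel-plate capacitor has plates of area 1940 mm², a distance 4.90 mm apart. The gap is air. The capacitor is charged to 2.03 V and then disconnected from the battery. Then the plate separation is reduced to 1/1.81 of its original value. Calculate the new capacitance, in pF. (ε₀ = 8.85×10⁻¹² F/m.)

A = 1940 mm² = 1.94×10⁻³ m².
Initially C₁ = ε₀A/d = 8.85×10⁻¹² × 1.94×10⁻³ / 4.90×10⁻³ = 3.50×10⁻¹² F.
C = ε₀A/d scales as 1/d, so C₂/C₁ = d₁/d₂ = 1.81.
C₂ = 1.81 × 3.50×10⁻¹² = 6.34×10⁻¹² F.

6.34 pF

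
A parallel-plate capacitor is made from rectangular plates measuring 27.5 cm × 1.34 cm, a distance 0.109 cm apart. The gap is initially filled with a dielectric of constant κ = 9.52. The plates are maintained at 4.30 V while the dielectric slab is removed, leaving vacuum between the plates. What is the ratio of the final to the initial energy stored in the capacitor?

U₂/U₁ ≈ 0.105

Battery connected ⇒ V is held fixed.
C₂ = 0.105 C₁ and U = ½CV², so U₂/U₁ = C₂/C₁ = 0.105.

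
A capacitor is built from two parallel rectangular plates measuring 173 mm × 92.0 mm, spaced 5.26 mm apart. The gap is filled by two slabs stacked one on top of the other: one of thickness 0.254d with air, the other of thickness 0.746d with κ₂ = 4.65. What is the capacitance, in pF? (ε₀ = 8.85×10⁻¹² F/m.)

A = 173 × 92.0 mm² = 1.59×10⁻² m².
Stacked slabs ⇒ two capacitors in series, each with the full plate area.
C₁ = κ₁ε₀A/d₁ = 1.00 × 8.85×10⁻¹² × 1.59×10⁻² / 1.34×10⁻³ = 1.05×10⁻¹⁰ F.
C₂ = κ₂ε₀A/d₂ = 4.65 × 8.85×10⁻¹² × 1.59×10⁻² / 3.92×10⁻³ = 1.67×10⁻¹⁰ F.
C = (1/C₁ + 1/C₂)⁻¹ = 6.46×10⁻¹¹ F.

64.6 pF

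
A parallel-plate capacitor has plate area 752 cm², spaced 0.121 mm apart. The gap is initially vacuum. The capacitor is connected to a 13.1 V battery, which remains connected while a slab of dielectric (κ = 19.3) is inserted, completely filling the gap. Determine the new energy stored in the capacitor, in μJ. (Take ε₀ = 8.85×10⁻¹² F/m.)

A = 752 cm² = 7.52×10⁻² m².
Initially C₁ = ε₀A/d = 8.85×10⁻¹² × 7.52×10⁻² / 1.21×10⁻⁴ = 5.50×10⁻⁹ F.
U₁ = 4.72×10⁻⁷ J.
Battery connected ⇒ V is held fixed. C₂ = 19.3 C₁ and U = ½CV², so U₂/U₁ = C₂/C₁ = 19.3.
U₂ = 19.3 × 4.72×10⁻⁷ = 9.11×10⁻⁶ J.

9.11 μJ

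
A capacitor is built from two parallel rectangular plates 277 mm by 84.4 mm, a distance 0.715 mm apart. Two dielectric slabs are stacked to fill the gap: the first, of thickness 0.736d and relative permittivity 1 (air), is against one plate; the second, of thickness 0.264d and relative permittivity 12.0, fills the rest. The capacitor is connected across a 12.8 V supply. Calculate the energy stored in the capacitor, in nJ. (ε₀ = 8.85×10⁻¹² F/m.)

31.3 nJ

A = 277 × 84.4 mm² = 2.34×10⁻² m².
Stacked slabs ⇒ two capacitors in series, each with the full plate area.
C₁ = κ₁ε₀A/d₁ = 1.00 × 8.85×10⁻¹² × 2.34×10⁻² / 5.26×10⁻⁴ = 3.93×10⁻¹⁰ F.
C₂ = κ₂ε₀A/d₂ = 12.0 × 8.85×10⁻¹² × 2.34×10⁻² / 1.89×10⁻⁴ = 1.32×10⁻⁸ F.
C = (1/C₁ + 1/C₂)⁻¹ = 3.82×10⁻¹⁰ F.
U = ½CV² = ½ × 3.82×10⁻¹⁰ × (12.8)² = 3.13×10⁻⁸ J.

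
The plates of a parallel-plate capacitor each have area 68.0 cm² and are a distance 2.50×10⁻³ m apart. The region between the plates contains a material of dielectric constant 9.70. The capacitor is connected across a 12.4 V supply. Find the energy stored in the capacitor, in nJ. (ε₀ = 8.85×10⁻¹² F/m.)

18.0 nJ

A = 68.0 cm² = 6.80×10⁻³ m².
C = κε₀A/d = 9.70 × 8.85×10⁻¹² × 6.80×10⁻³ / 2.50×10⁻³ = 2.33×10⁻¹⁰ F.
U = ½CV² = ½ × 2.33×10⁻¹⁰ × (12.4)² = 1.80×10⁻⁸ J.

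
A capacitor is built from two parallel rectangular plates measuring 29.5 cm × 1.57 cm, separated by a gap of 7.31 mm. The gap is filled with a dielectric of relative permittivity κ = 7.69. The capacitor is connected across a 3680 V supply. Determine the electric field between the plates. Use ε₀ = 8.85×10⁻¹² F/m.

E ≈ 0.503 MV/m

E = V/d = 3680 / 7.31×10⁻³ = 5.03×10⁵ V/m.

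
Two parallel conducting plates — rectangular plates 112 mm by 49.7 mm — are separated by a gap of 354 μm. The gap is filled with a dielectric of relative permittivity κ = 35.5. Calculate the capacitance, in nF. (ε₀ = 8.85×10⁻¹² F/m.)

A = 112 × 49.7 mm² = 5.57×10⁻³ m².
C = κε₀A/d = 35.5 × 8.85×10⁻¹² × 5.57×10⁻³ / 3.54×10⁻⁴ = 4.94×10⁻⁹ F.

4.94 nF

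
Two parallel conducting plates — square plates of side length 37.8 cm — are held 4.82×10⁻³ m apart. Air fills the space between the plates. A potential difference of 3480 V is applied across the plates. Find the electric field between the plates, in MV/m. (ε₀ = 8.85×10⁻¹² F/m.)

E = V/d = 3480 / 4.82×10⁻³ = 7.22×10⁵ V/m.

E ≈ 0.722 MV/m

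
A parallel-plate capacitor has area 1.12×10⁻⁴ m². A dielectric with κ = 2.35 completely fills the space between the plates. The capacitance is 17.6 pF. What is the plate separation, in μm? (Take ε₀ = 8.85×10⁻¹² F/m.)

d = κε₀A/C = 2.35 × 8.85×10⁻¹² × 1.12×10⁻⁴ / 1.76×10⁻¹¹ = 1.32×10⁻⁴ m.

d ≈ 132 μm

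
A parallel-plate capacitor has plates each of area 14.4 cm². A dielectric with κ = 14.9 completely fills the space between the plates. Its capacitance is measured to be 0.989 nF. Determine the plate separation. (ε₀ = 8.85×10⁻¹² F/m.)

192 μm

A = 14.4 cm² = 1.44×10⁻³ m².
d = κε₀A/C = 14.9 × 8.85×10⁻¹² × 1.44×10⁻³ / 9.89×10⁻¹⁰ = 1.92×10⁻⁴ m.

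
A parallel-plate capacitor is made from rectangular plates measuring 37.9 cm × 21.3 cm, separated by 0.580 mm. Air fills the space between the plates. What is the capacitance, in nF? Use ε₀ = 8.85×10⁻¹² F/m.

A = 37.9 × 21.3 cm² = 8.07×10⁻² m².
C = ε₀A/d = 8.85×10⁻¹² × 8.07×10⁻² / 5.80×10⁻⁴ = 1.23×10⁻⁹ F.

C ≈ 1.23 nF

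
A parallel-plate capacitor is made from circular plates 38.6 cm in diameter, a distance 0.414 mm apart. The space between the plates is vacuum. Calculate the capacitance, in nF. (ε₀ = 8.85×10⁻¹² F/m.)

2.50 nF

A = π(38.6/2 cm)² = 0.117 m².
C = ε₀A/d = 8.85×10⁻¹² × 0.117 / 4.14×10⁻⁴ = 2.50×10⁻⁹ F.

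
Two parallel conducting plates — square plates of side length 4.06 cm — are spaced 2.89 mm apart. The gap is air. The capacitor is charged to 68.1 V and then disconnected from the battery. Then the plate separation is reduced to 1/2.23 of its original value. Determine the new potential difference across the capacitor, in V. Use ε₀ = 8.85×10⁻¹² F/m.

A = (4.06 cm)² = 1.65×10⁻³ m².
Initially C₁ = ε₀A/d = 8.85×10⁻¹² × 1.65×10⁻³ / 2.89×10⁻³ = 5.05×10⁻¹² F.
V₁ = 68.1 V.
Isolated ⇒ Q is held fixed. C₂ = 2.23 C₁ and V = Q/C, so V₂/V₁ = C₁/C₂ = 0.448.
V₂ = 0.448 × 68.1 = 30.5 V.

V ≈ 30.5 V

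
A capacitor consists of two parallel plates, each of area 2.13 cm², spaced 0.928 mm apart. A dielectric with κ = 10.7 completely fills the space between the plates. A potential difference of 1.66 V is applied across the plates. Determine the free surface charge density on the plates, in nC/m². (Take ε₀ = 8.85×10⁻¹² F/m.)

σ ≈ 169 nC/m²

A = 2.13 cm² = 2.13×10⁻⁴ m².
C = κε₀A/d = 10.7 × 8.85×10⁻¹² × 2.13×10⁻⁴ / 9.28×10⁻⁴ = 2.17×10⁻¹¹ F.
σ = Q/A = CV/A = 2.17×10⁻¹¹ × 1.66 / 2.13×10⁻⁴ = 1.69×10⁻⁷ C/m².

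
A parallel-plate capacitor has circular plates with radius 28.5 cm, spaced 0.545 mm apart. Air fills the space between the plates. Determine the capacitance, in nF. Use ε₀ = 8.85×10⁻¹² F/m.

C ≈ 4.14 nF

A = π(28.5 cm)² = 0.255 m².
C = ε₀A/d = 8.85×10⁻¹² × 0.255 / 5.45×10⁻⁴ = 4.14×10⁻⁹ F.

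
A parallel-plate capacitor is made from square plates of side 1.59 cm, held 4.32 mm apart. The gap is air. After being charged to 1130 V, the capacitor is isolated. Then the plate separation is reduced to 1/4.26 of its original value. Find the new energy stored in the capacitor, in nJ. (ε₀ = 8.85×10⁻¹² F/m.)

A = (1.59 cm)² = 2.53×10⁻⁴ m².
Initially C₁ = ε₀A/d = 8.85×10⁻¹² × 2.53×10⁻⁴ / 4.32×10⁻³ = 5.18×10⁻¹³ F.
U₁ = 3.31×10⁻⁷ J.
Isolated ⇒ Q is held fixed. C₂ = 4.26 C₁ and U = Q²/(2C), so U₂/U₁ = C₁/C₂ = 0.235.
U₂ = 0.235 × 3.31×10⁻⁷ = 7.76×10⁻⁸ J.

77.6 nJ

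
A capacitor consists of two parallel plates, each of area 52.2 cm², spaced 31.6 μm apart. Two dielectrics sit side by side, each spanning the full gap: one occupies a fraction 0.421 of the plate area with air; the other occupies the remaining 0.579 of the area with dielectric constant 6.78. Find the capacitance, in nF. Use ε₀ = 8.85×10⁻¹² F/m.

C ≈ 6.35 nF

A = 52.2 cm² = 5.22×10⁻³ m².
Side-by-side slabs ⇒ two capacitors in parallel, each spanning the full gap.
C₁ = κ₁ε₀A₁/d = 1.00 × 8.85×10⁻¹² × 2.20×10⁻³ / 3.16×10⁻⁵ = 6.15×10⁻¹⁰ F.
C₂ = κ₂ε₀A₂/d = 6.78 × 8.85×10⁻¹² × 3.02×10⁻³ / 3.16×10⁻⁵ = 5.74×10⁻⁹ F.
C = C₁ + C₂ = 6.35×10⁻⁹ F.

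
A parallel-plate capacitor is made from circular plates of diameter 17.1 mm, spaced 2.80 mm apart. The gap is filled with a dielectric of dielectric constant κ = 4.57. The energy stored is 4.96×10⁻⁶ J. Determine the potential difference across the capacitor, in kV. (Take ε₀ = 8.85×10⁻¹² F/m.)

1.73 kV

A = π(17.1/2 mm)² = 2.30×10⁻⁴ m².
C = κε₀A/d = 4.57 × 8.85×10⁻¹² × 2.30×10⁻⁴ / 2.80×10⁻³ = 3.32×10⁻¹² F.
V = √(2U/C) = √(2 × 4.96×10⁻⁶ / 3.32×10⁻¹²) = 1.73×10³ V.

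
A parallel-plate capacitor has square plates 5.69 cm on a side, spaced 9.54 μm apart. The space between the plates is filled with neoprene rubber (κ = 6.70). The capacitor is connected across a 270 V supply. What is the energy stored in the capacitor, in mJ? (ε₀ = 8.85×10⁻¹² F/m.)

A = (5.69 cm)² = 3.24×10⁻³ m².
C = κε₀A/d = 6.70 × 8.85×10⁻¹² × 3.24×10⁻³ / 9.54×10⁻⁶ = 2.01×10⁻⁸ F.
U = ½CV² = ½ × 2.01×10⁻⁸ × (270)² = 7.33×10⁻⁴ J.

0.733 mJ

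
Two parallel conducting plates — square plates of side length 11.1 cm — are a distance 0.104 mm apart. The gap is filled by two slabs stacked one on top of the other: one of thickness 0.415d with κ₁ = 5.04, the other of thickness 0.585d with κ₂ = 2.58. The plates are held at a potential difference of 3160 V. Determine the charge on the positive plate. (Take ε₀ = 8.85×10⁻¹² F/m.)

Q ≈ 10.7 μC

A = (11.1 cm)² = 1.23×10⁻² m².
Stacked slabs ⇒ two capacitors in series, each with the full plate area.
C₁ = κ₁ε₀A/d₁ = 5.04 × 8.85×10⁻¹² × 1.23×10⁻² / 4.32×10⁻⁵ = 1.27×10⁻⁸ F.
C₂ = κ₂ε₀A/d₂ = 2.58 × 8.85×10⁻¹² × 1.23×10⁻² / 6.08×10⁻⁵ = 4.62×10⁻⁹ F.
C = (1/C₁ + 1/C₂)⁻¹ = 3.39×10⁻⁹ F.
Q = CV = 3.39×10⁻⁹ × 3160 = 1.07×10⁻⁵ C.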